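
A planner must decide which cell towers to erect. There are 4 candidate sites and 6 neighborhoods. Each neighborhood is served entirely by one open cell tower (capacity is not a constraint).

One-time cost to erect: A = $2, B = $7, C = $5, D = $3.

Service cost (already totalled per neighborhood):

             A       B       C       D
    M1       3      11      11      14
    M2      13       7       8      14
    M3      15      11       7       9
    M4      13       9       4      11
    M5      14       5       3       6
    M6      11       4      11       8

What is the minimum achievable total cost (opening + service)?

For any fixed open set, each neighborhood goes to its cheapest open site; total = fixed + service.
{A, B, C}: M1→A 3, M2→B 7, M3→C 7, M4→C 4, M5→C 3, M6→B 4. Service 28; fixed 14; total 42.
{A, C}: M1→A 3, M2→C 8, M3→C 7, M4→C 4, M5→C 3, M6→A 11. Service 36; fixed 7; total 43.
{A, C, D}: M1→A 3, M2→C 8, M3→C 7, M4→C 4, M5→C 3, M6→D 8. Service 33; fixed 10; total 43.
{A, B, C, D}: service 28 + fixed 17 = 45
(All 15 nonempty subsets were checked; A, B and C is lowest.)

Minimum total cost: 42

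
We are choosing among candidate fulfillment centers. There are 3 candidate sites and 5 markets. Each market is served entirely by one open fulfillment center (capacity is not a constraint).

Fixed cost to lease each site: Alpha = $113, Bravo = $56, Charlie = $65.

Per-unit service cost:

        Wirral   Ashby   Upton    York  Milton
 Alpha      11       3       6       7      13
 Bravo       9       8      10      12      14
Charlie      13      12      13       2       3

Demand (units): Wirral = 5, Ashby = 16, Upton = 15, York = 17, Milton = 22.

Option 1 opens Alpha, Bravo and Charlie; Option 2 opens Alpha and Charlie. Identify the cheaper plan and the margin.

Option 2 is cheaper by 46.

Option 1: {Alpha, Bravo, Charlie}: Wirral→Bravo 9·5=45, Ashby→Alpha 3·16=48, Upton→Alpha 6·15=90, York→Charlie 2·17=34, Milton→Charlie 3·22=66. Service 283; fixed 234; total 517.
Option 2: {Alpha, Charlie}: Wirral→Alpha 11·5=55, Ashby→Alpha 3·16=48, Upton→Alpha 6·15=90, York→Charlie 2·17=34, Milton→Charlie 3·22=66. Service 293; fixed 178; total 471.
Difference: |517 − 471| = 46.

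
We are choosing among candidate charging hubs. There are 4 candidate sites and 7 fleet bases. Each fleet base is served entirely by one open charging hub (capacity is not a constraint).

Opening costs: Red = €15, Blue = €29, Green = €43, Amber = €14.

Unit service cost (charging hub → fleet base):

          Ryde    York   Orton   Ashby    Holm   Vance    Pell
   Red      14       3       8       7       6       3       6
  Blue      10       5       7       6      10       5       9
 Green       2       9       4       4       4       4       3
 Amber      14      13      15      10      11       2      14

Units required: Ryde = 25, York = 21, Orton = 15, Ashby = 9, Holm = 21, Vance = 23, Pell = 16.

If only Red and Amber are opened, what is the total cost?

Total cost: 893

Each fleet base is assigned to its cheapest site among the open ones.
{Red, Amber}: Ryde→Red 14·25=350, York→Red 3·21=63, Orton→Red 8·15=120, Ashby→Red 7·9=63, Holm→Red 6·21=126, Vance→Amber 2·23=46, Pell→Red 6·16=96. Service 864; fixed 29; total 893.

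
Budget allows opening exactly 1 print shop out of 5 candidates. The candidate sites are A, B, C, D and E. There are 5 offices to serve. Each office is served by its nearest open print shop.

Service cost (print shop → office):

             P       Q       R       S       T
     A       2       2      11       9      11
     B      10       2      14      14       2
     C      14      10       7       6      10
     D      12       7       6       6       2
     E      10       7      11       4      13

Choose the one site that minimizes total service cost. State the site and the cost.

Choose D only; total service cost 33.

With exactly 1 open, each office uses its cheapest among the chosen.
{D}: P→D 12, Q→D 7, R→D 6, S→D 6, T→D 2. Service cost 33.
{A}: service cost 35
{B}: service cost 42
Among all 5 size-1 choices, {D} is lowest.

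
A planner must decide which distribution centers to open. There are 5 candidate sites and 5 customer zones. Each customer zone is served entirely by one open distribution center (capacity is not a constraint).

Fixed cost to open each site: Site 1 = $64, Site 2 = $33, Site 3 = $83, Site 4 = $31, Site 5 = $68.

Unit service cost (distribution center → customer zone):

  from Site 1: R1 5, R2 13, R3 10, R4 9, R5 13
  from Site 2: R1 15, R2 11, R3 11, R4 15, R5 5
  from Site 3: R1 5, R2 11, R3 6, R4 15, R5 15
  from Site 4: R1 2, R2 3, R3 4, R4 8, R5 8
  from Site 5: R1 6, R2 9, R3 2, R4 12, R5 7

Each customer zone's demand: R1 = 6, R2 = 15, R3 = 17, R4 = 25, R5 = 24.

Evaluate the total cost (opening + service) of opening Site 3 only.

Total cost: 1115

Each customer zone is assigned to its cheapest site among the open ones.
{Site 3}: R1→Site 3 5·6=30, R2→Site 3 11·15=165, R3→Site 3 6·17=102, R4→Site 3 15·25=375, R5→Site 3 15·24=360. Service 1032; fixed 83; total 1115.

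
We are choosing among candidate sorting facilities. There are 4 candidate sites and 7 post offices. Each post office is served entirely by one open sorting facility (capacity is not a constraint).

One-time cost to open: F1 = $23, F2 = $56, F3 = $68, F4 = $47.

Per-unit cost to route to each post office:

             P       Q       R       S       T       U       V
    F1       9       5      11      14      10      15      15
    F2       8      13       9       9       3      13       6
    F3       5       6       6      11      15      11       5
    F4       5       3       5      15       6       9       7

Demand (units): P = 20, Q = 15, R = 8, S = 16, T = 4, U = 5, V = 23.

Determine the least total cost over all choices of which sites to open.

For any fixed open set, each post office goes to its cheapest open site; total = fixed + service.
{F2, F4}: P→F4 5·20=100, Q→F4 3·15=45, R→F4 5·8=40, S→F2 9·16=144, T→F2 3·4=12, U→F4 9·5=45, V→F2 6·23=138. Service 524; fixed 103; total 627.
{F1, F2, F4}: P→F4 5·20=100, Q→F4 3·15=45, R→F4 5·8=40, S→F2 9·16=144, T→F2 3·4=12, U→F4 9·5=45, V→F2 6·23=138. Service 524; fixed 126; total 650.
{F3, F4}: service 545 + fixed 115 = 660
{F1, F2, F3, F4}: P→F3 5·20=100, Q→F4 3·15=45, R→F4 5·8=40, S→F2 9·16=144, T→F2 3·4=12, U→F4 9·5=45, V→F3 5·23=115. Service 501; fixed 194; total 695.
No other subset beats 627.

Minimum total cost: 627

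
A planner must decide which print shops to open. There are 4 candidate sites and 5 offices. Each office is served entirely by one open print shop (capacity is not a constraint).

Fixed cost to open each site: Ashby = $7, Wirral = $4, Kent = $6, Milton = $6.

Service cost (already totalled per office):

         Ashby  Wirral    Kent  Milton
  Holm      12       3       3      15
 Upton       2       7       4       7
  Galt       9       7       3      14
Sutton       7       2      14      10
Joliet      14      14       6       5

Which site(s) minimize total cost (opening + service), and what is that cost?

Open Wirral and Kent; minimum total cost 28.

For any fixed open set, each office goes to its cheapest open site; total = fixed + service.
{Wirral, Kent}: Holm→Wirral 3, Upton→Kent 4, Galt→Kent 3, Sutton→Wirral 2, Joliet→Kent 6. Service 18; fixed 10; total 28.
{Ashby, Wirral, Kent}: Holm→Wirral 3, Upton→Ashby 2, Galt→Kent 3, Sutton→Wirral 2, Joliet→Kent 6. Service 16; fixed 17; total 33.
{Wirral, Kent, Milton}: Holm→Wirral 3, Upton→Kent 4, Galt→Kent 3, Sutton→Wirral 2, Joliet→Milton 5. Service 17; fixed 16; total 33.
{Ashby, Wirral, Kent, Milton}: service 15 + fixed 23 = 38
(All 15 nonempty subsets were checked; Wirral and Kent is lowest.)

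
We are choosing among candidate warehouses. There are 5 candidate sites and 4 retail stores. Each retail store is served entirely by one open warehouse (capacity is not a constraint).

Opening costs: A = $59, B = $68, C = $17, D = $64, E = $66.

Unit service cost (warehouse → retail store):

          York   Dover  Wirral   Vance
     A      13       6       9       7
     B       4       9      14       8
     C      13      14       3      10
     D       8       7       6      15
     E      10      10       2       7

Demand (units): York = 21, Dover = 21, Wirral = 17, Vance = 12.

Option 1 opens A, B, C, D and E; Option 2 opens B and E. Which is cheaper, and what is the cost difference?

Option 2 is cheaper by 77.

Option 1: {A, B, C, D, E}: York→B 4·21=84, Dover→A 6·21=126, Wirral→E 2·17=34, Vance→A 7·12=84. Service 328; fixed 274; total 602.
Option 2: {B, E}: York→B 4·21=84, Dover→B 9·21=189, Wirral→E 2·17=34, Vance→E 7·12=84. Service 391; fixed 134; total 525.
Difference: |602 − 525| = 77.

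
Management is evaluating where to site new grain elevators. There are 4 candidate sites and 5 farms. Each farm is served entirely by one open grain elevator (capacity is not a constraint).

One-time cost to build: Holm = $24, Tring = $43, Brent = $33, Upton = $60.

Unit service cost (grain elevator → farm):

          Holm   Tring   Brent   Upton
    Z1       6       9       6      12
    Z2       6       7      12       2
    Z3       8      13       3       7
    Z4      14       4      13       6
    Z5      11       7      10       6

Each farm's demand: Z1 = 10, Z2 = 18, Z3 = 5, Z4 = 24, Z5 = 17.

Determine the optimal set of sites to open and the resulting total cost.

For any fixed open set, each farm goes to its cheapest open site; total = fixed + service.
{Tring, Brent, Upton}: Z1→Brent 6·10=60, Z2→Upton 2·18=36, Z3→Brent 3·5=15, Z4→Tring 4·24=96, Z5→Upton 6·17=102. Service 309; fixed 136; total 445.
{Brent, Upton}: service 357 + fixed 93 = 450
{Holm, Tring, Upton}: service 329 + fixed 127 = 456
{Holm, Tring, Brent, Upton}: Z1→Holm 6·10=60, Z2→Upton 2·18=36, Z3→Brent 3·5=15, Z4→Tring 4·24=96, Z5→Upton 6·17=102. Service 309; fixed 160; total 469.
No other subset beats 445.

Open Tring, Brent and Upton; minimum total cost 445.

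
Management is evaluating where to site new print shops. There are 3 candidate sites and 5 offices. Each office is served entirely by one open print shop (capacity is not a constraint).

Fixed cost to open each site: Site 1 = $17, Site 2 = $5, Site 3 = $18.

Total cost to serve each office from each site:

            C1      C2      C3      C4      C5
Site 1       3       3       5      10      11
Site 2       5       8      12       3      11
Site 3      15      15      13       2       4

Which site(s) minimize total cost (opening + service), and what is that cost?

For any fixed open set, each office goes to its cheapest open site; total = fixed + service.
{Site 2}: C1→Site 2 5, C2→Site 2 8, C3→Site 2 12, C4→Site 2 3, C5→Site 2 11. Service 39; fixed 5; total 44.
{Site 1, Site 2}: C1→Site 1 3, C2→Site 1 3, C3→Site 1 5, C4→Site 2 3, C5→Site 1 11. Service 25; fixed 22; total 47.
{Site 1}: service 32 + fixed 17 = 49
{Site 1, Site 2, Site 3}: service 17 + fixed 40 = 57
(All 7 nonempty subsets were checked; Site 2 only is lowest.)

Open Site 2 only; minimum total cost 44.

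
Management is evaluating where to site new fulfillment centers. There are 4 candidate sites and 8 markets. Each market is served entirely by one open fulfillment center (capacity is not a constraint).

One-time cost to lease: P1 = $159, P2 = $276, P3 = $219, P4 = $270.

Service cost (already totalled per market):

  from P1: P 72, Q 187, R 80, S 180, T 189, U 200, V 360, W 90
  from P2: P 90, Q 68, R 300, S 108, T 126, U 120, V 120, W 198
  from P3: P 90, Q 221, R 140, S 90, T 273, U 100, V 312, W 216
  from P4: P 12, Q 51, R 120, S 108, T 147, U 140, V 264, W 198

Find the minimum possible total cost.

For any fixed open set, each market goes to its cheapest open site; total = fixed + service.
{P1, P2}: P→P1 72, Q→P2 68, R→P1 80, S→P2 108, T→P2 126, U→P2 120, V→P2 120, W→P1 90. Service 784; fixed 435; total 1219.
{P4}: P→P4 12, Q→P4 51, R→P4 120, S→P4 108, T→P4 147, U→P4 140, V→P4 264, W→P4 198. Service 1040; fixed 270; total 1310.
{P1, P4}: P→P4 12, Q→P4 51, R→P1 80, S→P4 108, T→P4 147, U→P4 140, V→P4 264, W→P1 90. Service 892; fixed 429; total 1321.
{P1, P2, P3, P4}: service 669 + fixed 924 = 1593
(All 15 nonempty subsets were checked; P1 and P2 is lowest.)

Minimum total cost: 1219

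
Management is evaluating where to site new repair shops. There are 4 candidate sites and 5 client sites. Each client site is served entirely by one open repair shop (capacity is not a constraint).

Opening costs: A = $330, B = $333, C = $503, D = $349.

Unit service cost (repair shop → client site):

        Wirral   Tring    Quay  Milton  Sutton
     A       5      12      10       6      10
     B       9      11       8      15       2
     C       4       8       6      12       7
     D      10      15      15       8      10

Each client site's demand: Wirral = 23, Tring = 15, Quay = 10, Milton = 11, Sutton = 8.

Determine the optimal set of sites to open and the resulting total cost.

Open A only; minimum total cost 871.

For any fixed open set, each client site goes to its cheapest open site; total = fixed + service.
{A}: Wirral→A 5·23=115, Tring→A 12·15=180, Quay→A 10·10=100, Milton→A 6·11=66, Sutton→A 10·8=80. Service 541; fixed 330; total 871.
{C}: service 460 + fixed 503 = 963
{B}: service 633 + fixed 333 = 966
{A, B, C, D}: Wirral→C 4·23=92, Tring→C 8·15=120, Quay→C 6·10=60, Milton→A 6·11=66, Sutton→B 2·8=16. Service 354; fixed 1515; total 1869.
No other subset beats 871.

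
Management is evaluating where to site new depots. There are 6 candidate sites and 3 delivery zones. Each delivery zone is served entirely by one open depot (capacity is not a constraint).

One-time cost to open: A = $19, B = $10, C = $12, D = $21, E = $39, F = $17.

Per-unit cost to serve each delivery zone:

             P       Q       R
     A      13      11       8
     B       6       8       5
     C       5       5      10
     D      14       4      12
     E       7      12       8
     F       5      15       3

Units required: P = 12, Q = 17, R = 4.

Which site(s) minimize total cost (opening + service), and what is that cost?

Open D and F; minimum total cost 178.

For any fixed open set, each delivery zone goes to its cheapest open site; total = fixed + service.
{D, F}: P→F 5·12=60, Q→D 4·17=68, R→F 3·4=12. Service 140; fixed 38; total 178.
{C, F}: service 157 + fixed 29 = 186
{B, C}: P→C 5·12=60, Q→C 5·17=85, R→B 5·4=20. Service 165; fixed 22; total 187.
{A, B, C, D, E, F}: service 140 + fixed 118 = 258
No other subset beats 178.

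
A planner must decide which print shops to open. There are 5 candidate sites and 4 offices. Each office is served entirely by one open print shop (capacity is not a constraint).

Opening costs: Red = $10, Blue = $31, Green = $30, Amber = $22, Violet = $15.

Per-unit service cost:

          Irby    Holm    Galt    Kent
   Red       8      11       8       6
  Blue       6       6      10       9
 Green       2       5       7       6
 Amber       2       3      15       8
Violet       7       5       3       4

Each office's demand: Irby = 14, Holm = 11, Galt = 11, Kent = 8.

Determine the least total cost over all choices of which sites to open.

For any fixed open set, each office goes to its cheapest open site; total = fixed + service.
{Amber, Violet}: Irby→Amber 2·14=28, Holm→Amber 3·11=33, Galt→Violet 3·11=33, Kent→Violet 4·8=32. Service 126; fixed 37; total 163.
{Red, Amber, Violet}: service 126 + fixed 47 = 173
{Green, Amber, Violet}: service 126 + fixed 67 = 193
{Red, Blue, Green, Amber, Violet}: Irby→Green 2·14=28, Holm→Amber 3·11=33, Galt→Violet 3·11=33, Kent→Violet 4·8=32. Service 126; fixed 108; total 234.
No other subset beats 163.

Minimum total cost: 163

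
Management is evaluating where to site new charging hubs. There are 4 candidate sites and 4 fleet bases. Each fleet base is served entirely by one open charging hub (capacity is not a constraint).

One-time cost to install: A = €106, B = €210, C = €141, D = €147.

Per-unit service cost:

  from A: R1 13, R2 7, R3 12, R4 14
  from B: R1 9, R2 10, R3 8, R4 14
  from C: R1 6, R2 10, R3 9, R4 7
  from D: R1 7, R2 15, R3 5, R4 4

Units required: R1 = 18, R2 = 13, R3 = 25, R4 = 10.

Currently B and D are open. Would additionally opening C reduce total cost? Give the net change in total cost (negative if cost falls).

Current service cost with {B, D}: 421.
Adding C: each fleet base re-picks its cheapest; new service cost 403, saving 18.
Extra fixed cost: 141. Net change = 141 − 18 = 123.
(Totals: 778 → 901.)

No — net change +123 (cost rises by 123).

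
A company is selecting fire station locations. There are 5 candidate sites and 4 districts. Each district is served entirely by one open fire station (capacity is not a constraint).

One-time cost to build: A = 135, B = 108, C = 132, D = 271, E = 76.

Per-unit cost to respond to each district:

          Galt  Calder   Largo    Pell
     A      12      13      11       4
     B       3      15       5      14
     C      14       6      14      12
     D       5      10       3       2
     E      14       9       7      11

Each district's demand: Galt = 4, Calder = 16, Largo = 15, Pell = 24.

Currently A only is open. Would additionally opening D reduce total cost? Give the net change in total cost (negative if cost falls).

Current service cost with {A}: 517.
Adding D: each district re-picks its cheapest; new service cost 273, saving 244.
Extra fixed cost: 271. Net change = 271 − 244 = 27.
(Totals: 652 → 679.)

No — net change +27 (cost rises by 27).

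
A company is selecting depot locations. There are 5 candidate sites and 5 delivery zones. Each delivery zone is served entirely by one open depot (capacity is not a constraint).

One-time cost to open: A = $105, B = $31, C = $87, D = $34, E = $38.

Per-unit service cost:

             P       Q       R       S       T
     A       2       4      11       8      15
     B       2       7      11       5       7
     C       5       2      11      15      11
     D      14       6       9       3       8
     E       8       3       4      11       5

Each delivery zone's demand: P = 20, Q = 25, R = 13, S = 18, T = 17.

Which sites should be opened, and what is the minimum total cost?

Open B, D and E; minimum total cost 409.

For any fixed open set, each delivery zone goes to its cheapest open site; total = fixed + service.
{B, D, E}: P→B 2·20=40, Q→E 3·25=75, R→E 4·13=52, S→D 3·18=54, T→E 5·17=85. Service 306; fixed 103; total 409.
{B, E}: P→B 2·20=40, Q→E 3·25=75, R→E 4·13=52, S→B 5·18=90, T→E 5·17=85. Service 342; fixed 69; total 411.
{B, C, D, E}: service 281 + fixed 190 = 471
{A, B, C, D, E}: service 281 + fixed 295 = 576
No other subset beats 409.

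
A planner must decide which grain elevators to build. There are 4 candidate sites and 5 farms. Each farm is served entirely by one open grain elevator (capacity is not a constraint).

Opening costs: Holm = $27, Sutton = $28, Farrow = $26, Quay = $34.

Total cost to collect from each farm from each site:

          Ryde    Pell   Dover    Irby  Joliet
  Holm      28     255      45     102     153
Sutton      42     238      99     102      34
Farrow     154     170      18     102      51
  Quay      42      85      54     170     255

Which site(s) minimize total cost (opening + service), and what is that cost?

Open Farrow and Quay; minimum total cost 358.

For any fixed open set, each farm goes to its cheapest open site; total = fixed + service.
{Farrow, Quay}: Ryde→Quay 42, Pell→Quay 85, Dover→Farrow 18, Irby→Farrow 102, Joliet→Farrow 51. Service 298; fixed 60; total 358.
{Sutton, Farrow, Quay}: service 281 + fixed 88 = 369
{Holm, Farrow, Quay}: Ryde→Holm 28, Pell→Quay 85, Dover→Farrow 18, Irby→Holm 102, Joliet→Farrow 51. Service 284; fixed 87; total 371.
{Holm, Sutton, Farrow, Quay}: service 267 + fixed 115 = 382
No other subset beats 358.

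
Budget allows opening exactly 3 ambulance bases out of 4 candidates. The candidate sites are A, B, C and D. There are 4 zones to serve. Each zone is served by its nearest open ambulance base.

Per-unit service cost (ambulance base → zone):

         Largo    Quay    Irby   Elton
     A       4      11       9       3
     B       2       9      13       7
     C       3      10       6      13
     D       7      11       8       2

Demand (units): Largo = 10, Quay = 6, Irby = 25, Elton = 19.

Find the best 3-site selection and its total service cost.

With exactly 3 open, each zone uses its cheapest among the chosen.
{B, C, D}: Largo→B 2·10=20, Quay→B 9·6=54, Irby→C 6·25=150, Elton→D 2·19=38. Service cost 262.
{A, C, D}: service cost 278
{A, B, C}: service cost 281
Among all 4 size-3 choices, {B, C, D} is lowest.

Choose B, C and D; total service cost 262.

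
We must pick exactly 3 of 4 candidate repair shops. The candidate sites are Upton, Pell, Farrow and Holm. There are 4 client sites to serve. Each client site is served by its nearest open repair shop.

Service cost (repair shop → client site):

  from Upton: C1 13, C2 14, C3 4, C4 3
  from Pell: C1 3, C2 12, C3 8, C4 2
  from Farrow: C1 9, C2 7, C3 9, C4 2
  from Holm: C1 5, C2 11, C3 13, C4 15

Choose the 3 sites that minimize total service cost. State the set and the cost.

With exactly 3 open, each client site uses its cheapest among the chosen.
{Upton, Pell, Farrow}: C1→Pell 3, C2→Farrow 7, C3→Upton 4, C4→Pell 2. Service cost 16.
{Upton, Farrow, Holm}: service cost 18
{Upton, Pell, Holm}: service cost 20
Among all 4 size-3 choices, {Upton, Pell, Farrow} is lowest.

Choose Upton, Pell and Farrow; total service cost 16.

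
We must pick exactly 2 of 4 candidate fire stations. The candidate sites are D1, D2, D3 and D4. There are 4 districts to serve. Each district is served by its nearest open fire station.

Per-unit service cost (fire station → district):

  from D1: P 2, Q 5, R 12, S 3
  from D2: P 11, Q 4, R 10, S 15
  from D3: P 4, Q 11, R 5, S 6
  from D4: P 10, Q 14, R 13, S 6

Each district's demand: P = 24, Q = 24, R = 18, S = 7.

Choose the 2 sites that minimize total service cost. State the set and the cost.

Choose D1 and D3; total service cost 279.

With exactly 2 open, each district uses its cheapest among the chosen.
{D1, D3}: P→D1 2·24=48, Q→D1 5·24=120, R→D3 5·18=90, S→D1 3·7=21. Service cost 279.
{D2, D3}: service cost 324
{D1, D2}: service cost 345
Among all 6 size-2 choices, {D1, D3} is lowest.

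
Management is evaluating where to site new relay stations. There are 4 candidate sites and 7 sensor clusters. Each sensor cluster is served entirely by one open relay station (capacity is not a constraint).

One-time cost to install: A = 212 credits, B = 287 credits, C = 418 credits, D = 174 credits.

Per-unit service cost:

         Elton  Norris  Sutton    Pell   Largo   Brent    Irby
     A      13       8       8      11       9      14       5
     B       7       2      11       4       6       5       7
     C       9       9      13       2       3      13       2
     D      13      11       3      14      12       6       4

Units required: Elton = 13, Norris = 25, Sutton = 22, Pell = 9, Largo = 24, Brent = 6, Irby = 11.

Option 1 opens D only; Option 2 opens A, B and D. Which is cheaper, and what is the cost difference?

Option 1: {D}: Elton→D 13·13=169, Norris→D 11·25=275, Sutton→D 3·22=66, Pell→D 14·9=126, Largo→D 12·24=288, Brent→D 6·6=36, Irby→D 4·11=44. Service 1004; fixed 174; total 1178.
Option 2: {A, B, D}: Elton→B 7·13=91, Norris→B 2·25=50, Sutton→D 3·22=66, Pell→B 4·9=36, Largo→B 6·24=144, Brent→B 5·6=30, Irby→D 4·11=44. Service 461; fixed 673; total 1134.
Difference: |1178 − 1134| = 44.

Option 2 is cheaper by 44.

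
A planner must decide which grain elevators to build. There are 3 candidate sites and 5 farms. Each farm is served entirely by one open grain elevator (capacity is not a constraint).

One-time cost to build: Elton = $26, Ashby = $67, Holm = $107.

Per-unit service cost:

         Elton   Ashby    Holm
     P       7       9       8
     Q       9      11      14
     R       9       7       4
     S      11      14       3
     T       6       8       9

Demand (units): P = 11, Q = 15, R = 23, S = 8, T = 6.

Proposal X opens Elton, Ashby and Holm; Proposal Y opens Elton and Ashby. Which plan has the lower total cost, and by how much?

Proposal X: {Elton, Ashby, Holm}: P→Elton 7·11=77, Q→Elton 9·15=135, R→Holm 4·23=92, S→Holm 3·8=24, T→Elton 6·6=36. Service 364; fixed 200; total 564.
Proposal Y: {Elton, Ashby}: P→Elton 7·11=77, Q→Elton 9·15=135, R→Ashby 7·23=161, S→Elton 11·8=88, T→Elton 6·6=36. Service 497; fixed 93; total 590.
Difference: |564 − 590| = 26.

Proposal X is cheaper by 26.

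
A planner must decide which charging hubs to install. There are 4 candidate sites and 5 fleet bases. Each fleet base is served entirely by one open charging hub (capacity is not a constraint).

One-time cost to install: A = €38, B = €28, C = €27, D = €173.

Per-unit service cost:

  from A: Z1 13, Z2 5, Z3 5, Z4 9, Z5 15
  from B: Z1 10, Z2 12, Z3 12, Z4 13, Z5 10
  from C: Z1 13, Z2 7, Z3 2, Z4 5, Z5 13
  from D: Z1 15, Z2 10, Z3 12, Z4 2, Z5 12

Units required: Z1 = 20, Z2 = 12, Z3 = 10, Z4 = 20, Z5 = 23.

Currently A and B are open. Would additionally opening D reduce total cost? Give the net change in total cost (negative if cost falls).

No — net change +33 (cost rises by 33).

Current service cost with {A, B}: 720.
Adding D: each fleet base re-picks its cheapest; new service cost 580, saving 140.
Extra fixed cost: 173. Net change = 173 − 140 = 33.
(Totals: 786 → 819.)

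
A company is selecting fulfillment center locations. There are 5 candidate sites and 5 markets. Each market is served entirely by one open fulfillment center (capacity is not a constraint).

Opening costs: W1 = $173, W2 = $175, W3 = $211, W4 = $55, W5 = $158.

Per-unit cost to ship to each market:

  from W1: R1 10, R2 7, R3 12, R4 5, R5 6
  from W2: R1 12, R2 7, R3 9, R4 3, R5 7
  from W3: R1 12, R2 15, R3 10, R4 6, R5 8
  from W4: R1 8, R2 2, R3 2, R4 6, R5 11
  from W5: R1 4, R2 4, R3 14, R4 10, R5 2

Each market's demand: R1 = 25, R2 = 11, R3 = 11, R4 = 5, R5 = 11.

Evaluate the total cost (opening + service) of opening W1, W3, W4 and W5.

Each market is assigned to its cheapest site among the open ones.
{W1, W3, W4, W5}: R1→W5 4·25=100, R2→W4 2·11=22, R3→W4 2·11=22, R4→W1 5·5=25, R5→W5 2·11=22. Service 191; fixed 597; total 788.

Total cost: 788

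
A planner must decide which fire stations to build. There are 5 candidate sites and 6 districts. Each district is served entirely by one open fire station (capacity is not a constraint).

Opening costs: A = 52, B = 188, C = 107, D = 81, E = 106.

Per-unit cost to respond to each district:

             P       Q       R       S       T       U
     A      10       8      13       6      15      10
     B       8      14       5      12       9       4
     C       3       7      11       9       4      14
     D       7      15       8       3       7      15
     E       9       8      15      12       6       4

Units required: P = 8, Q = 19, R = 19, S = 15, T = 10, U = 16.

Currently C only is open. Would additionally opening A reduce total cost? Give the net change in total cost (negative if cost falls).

Yes — net change −57 (cost falls by 57).

Current service cost with {C}: 765.
Adding A: each district re-picks its cheapest; new service cost 656, saving 109.
Extra fixed cost: 52. Net change = 52 − 109 = -57.
(Totals: 872 → 815.)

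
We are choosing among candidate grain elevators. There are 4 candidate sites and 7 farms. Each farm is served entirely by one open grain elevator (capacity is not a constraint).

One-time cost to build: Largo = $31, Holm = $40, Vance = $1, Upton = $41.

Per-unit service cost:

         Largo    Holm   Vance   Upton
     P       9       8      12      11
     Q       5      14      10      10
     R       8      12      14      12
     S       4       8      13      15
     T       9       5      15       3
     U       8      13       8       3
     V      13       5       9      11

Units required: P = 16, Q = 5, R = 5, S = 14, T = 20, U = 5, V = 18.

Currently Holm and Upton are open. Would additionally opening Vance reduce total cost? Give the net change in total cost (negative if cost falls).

Current service cost with {Holm, Upton}: 515.
Adding Vance: each farm re-picks its cheapest; new service cost 515, saving 0.
Extra fixed cost: 1. Net change = 1 − 0 = 1.
(Totals: 596 → 597.)

No — net change +1 (cost rises by 1).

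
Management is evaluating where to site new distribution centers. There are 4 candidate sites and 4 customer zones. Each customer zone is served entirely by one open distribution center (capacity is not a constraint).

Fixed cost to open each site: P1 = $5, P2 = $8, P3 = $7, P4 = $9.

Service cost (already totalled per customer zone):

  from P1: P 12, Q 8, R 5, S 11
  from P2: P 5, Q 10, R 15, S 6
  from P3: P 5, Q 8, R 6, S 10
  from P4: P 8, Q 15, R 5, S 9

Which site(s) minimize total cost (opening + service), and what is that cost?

For any fixed open set, each customer zone goes to its cheapest open site; total = fixed + service.
{P3}: P→P3 5, Q→P3 8, R→P3 6, S→P3 10. Service 29; fixed 7; total 36.
{P1, P2}: P→P2 5, Q→P1 8, R→P1 5, S→P2 6. Service 24; fixed 13; total 37.
{P1, P3}: service 28 + fixed 12 = 40
{P1, P2, P3, P4}: service 24 + fixed 29 = 53
(All 15 nonempty subsets were checked; P3 only is lowest.)

Open P3 only; minimum total cost 36.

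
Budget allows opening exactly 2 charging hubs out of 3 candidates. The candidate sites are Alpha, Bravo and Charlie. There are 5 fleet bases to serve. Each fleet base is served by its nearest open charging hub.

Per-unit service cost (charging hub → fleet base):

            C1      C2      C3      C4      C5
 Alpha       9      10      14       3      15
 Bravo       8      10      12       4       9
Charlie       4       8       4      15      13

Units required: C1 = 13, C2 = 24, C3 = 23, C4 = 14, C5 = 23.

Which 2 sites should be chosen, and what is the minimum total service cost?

Choose Bravo and Charlie; total service cost 599.

With exactly 2 open, each fleet base uses its cheapest among the chosen.
{Bravo, Charlie}: C1→Charlie 4·13=52, C2→Charlie 8·24=192, C3→Charlie 4·23=92, C4→Bravo 4·14=56, C5→Bravo 9·23=207. Service cost 599.
{Alpha, Charlie}: service cost 677
{Alpha, Bravo}: service cost 869
Among all 3 size-2 choices, {Bravo, Charlie} is lowest.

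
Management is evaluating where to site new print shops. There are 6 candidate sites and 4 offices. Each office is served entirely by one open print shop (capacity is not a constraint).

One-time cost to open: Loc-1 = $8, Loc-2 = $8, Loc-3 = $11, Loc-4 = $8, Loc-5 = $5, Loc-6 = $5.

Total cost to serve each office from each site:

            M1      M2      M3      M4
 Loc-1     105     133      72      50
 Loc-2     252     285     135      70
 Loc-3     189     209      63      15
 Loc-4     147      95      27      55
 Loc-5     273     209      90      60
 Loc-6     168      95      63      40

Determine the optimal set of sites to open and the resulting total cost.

For any fixed open set, each office goes to its cheapest open site; total = fixed + service.
{Loc-1, Loc-3, Loc-4}: M1→Loc-1 105, M2→Loc-4 95, M3→Loc-4 27, M4→Loc-3 15. Service 242; fixed 27; total 269.
{Loc-1, Loc-3, Loc-4, Loc-5}: service 242 + fixed 32 = 274
{Loc-1, Loc-3, Loc-4, Loc-6}: M1→Loc-1 105, M2→Loc-4 95, M3→Loc-4 27, M4→Loc-3 15. Service 242; fixed 32; total 274.
{Loc-1, Loc-2, Loc-3, Loc-4, Loc-5, Loc-6}: service 242 + fixed 45 = 287
No other subset beats 269.

Open Loc-1, Loc-3 and Loc-4; minimum total cost 269.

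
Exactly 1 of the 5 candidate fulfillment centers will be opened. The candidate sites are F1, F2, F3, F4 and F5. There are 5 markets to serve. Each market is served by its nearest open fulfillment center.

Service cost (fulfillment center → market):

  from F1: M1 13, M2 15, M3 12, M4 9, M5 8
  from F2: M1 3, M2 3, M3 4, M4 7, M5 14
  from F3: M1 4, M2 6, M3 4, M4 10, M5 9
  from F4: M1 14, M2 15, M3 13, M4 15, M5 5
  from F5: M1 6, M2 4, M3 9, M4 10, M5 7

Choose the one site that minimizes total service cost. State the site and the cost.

With exactly 1 open, each market uses its cheapest among the chosen.
{F2}: M1→F2 3, M2→F2 3, M3→F2 4, M4→F2 7, M5→F2 14. Service cost 31.
{F3}: service cost 33
{F5}: service cost 36
Among all 5 size-1 choices, {F2} is lowest.

Choose F2 only; total service cost 31.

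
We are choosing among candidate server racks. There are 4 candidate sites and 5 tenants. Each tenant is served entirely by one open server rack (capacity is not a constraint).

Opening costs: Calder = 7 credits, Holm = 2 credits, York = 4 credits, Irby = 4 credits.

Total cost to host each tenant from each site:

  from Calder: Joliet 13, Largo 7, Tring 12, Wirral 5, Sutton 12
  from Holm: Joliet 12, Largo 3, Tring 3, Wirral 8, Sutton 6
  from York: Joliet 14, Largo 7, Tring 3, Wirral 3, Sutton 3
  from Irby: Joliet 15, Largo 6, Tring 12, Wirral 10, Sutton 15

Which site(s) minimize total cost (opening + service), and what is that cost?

For any fixed open set, each tenant goes to its cheapest open site; total = fixed + service.
{Holm, York}: Joliet→Holm 12, Largo→Holm 3, Tring→Holm 3, Wirral→York 3, Sutton→York 3. Service 24; fixed 6; total 30.
{Holm}: Joliet→Holm 12, Largo→Holm 3, Tring→Holm 3, Wirral→Holm 8, Sutton→Holm 6. Service 32; fixed 2; total 34.
{Holm, York, Irby}: service 24 + fixed 10 = 34
{Calder, Holm, York, Irby}: service 24 + fixed 17 = 41
No other subset beats 30.

Open Holm and York; minimum total cost 30.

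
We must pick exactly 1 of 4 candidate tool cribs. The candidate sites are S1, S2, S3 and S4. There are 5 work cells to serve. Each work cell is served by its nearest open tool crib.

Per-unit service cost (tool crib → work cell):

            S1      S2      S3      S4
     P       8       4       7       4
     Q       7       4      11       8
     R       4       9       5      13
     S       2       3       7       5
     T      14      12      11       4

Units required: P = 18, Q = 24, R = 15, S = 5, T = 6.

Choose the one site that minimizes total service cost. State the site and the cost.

With exactly 1 open, each work cell uses its cheapest among the chosen.
{S2}: P→S2 4·18=72, Q→S2 4·24=96, R→S2 9·15=135, S→S2 3·5=15, T→S2 12·6=72. Service cost 390.
{S1}: service cost 466
{S4}: service cost 508
Among all 4 size-1 choices, {S2} is lowest.

Choose S2 only; total service cost 390.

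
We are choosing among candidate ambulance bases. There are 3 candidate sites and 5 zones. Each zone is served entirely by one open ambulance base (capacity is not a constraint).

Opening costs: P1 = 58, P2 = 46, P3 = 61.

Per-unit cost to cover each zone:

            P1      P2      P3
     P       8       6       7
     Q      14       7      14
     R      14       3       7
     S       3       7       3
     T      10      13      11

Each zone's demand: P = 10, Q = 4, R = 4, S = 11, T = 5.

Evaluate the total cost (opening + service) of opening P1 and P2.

Total cost: 287

Each zone is assigned to its cheapest site among the open ones.
{P1, P2}: P→P2 6·10=60, Q→P2 7·4=28, R→P2 3·4=12, S→P1 3·11=33, T→P1 10·5=50. Service 183; fixed 104; total 287.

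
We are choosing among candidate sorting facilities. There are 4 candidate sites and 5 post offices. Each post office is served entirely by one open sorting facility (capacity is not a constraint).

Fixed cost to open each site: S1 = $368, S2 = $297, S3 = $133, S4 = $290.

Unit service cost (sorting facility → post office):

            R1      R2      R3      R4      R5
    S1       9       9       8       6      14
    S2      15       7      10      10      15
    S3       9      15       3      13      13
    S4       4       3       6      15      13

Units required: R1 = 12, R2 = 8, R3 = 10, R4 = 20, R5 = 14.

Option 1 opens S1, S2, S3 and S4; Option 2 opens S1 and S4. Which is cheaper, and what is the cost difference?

Option 2 is cheaper by 400.

Option 1: {S1, S2, S3, S4}: R1→S4 4·12=48, R2→S4 3·8=24, R3→S3 3·10=30, R4→S1 6·20=120, R5→S3 13·14=182. Service 404; fixed 1088; total 1492.
Option 2: {S1, S4}: R1→S4 4·12=48, R2→S4 3·8=24, R3→S4 6·10=60, R4→S1 6·20=120, R5→S4 13·14=182. Service 434; fixed 658; total 1092.
Difference: |1492 − 1092| = 400.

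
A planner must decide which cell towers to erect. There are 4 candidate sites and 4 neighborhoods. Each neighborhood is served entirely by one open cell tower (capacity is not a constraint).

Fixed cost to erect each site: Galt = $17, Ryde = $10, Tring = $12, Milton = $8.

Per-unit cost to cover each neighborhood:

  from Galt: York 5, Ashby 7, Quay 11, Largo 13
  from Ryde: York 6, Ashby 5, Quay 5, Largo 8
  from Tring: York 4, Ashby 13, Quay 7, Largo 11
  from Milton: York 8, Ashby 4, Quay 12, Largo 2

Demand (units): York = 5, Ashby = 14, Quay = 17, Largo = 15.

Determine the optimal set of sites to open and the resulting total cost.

Open Ryde and Milton; minimum total cost 219.

For any fixed open set, each neighborhood goes to its cheapest open site; total = fixed + service.
{Ryde, Milton}: York→Ryde 6·5=30, Ashby→Milton 4·14=56, Quay→Ryde 5·17=85, Largo→Milton 2·15=30. Service 201; fixed 18; total 219.
{Ryde, Tring, Milton}: service 191 + fixed 30 = 221
{Galt, Ryde, Milton}: York→Galt 5·5=25, Ashby→Milton 4·14=56, Quay→Ryde 5·17=85, Largo→Milton 2·15=30. Service 196; fixed 35; total 231.
{Galt, Ryde, Tring, Milton}: York→Tring 4·5=20, Ashby→Milton 4·14=56, Quay→Ryde 5·17=85, Largo→Milton 2·15=30. Service 191; fixed 47; total 238.
No other subset beats 219.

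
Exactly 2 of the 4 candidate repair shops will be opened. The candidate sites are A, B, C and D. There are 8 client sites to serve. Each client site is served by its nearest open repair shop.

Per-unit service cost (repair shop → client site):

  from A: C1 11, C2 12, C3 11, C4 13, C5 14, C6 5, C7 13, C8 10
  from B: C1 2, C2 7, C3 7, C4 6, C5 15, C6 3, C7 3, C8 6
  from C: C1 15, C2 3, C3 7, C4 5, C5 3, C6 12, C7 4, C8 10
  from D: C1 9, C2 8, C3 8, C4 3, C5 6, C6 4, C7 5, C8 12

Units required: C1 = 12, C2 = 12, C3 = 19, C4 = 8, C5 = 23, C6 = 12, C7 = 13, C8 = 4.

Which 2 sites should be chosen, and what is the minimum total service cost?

Choose B and C; total service cost 401.

With exactly 2 open, each client site uses its cheapest among the chosen.
{B, C}: C1→B 2·12=24, C2→C 3·12=36, C3→B 7·19=133, C4→C 5·8=40, C5→C 3·23=69, C6→B 3·12=36, C7→B 3·13=39, C8→B 6·4=24. Service cost 401.
{B, D}: service cost 502
{C, D}: service cost 510
Among all 6 size-2 choices, {B, C} is lowest.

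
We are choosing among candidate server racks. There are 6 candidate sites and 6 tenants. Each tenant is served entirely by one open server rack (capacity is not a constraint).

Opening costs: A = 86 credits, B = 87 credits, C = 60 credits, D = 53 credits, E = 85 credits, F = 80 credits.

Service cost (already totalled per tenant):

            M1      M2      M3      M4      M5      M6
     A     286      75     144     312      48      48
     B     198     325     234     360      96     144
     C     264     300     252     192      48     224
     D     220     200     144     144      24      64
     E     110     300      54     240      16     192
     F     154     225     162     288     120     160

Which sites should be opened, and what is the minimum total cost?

For any fixed open set, each tenant goes to its cheapest open site; total = fixed + service.
{A, D, E}: M1→E 110, M2→A 75, M3→E 54, M4→D 144, M5→E 16, M6→A 48. Service 447; fixed 224; total 671.
{A, E}: M1→E 110, M2→A 75, M3→E 54, M4→E 240, M5→E 16, M6→A 48. Service 543; fixed 171; total 714.
{A, C, E}: M1→E 110, M2→A 75, M3→E 54, M4→C 192, M5→E 16, M6→A 48. Service 495; fixed 231; total 726.
{A, B, C, D, E, F}: M1→E 110, M2→A 75, M3→E 54, M4→D 144, M5→E 16, M6→A 48. Service 447; fixed 451; total 898.
No other subset beats 671.

Open A, D and E; minimum total cost 671.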